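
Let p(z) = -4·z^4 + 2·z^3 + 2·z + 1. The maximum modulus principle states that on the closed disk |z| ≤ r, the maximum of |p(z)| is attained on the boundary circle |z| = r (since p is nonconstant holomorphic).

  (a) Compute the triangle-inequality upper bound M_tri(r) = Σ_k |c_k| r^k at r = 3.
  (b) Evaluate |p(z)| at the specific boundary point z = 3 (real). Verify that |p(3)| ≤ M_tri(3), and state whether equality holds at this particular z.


Coefficients: c_0 = 1, c_1 = 2, c_2 = 0, c_3 = 2, c_4 = -4. Radius r = 3.
Part (a). Triangle bound: M_tri(r) = Σ_k |c_k| r^k
  = |1|·3^0 + |2|·3^1 + |0|·3^2 + |2|·3^3 + |-4|·3^4
  = 1 + 6 + 0 + 54 + 324 = 385.
This bounds M(r) := max_{|z|=r} |p(z)| from above; equality holds iff all terms c_k z^k can be made to align in phase at a single z on |z|=r.
Part (b). At z = 3 (real, on the circle |z| = r):
  p(3) = (1)·3^0 + (2)·3^1 + (0)·3^2 + (2)·3^3 + (-4)·3^4 = -263.
  |p(3)| = 263.
Check: |p(3)| = 263 ≤ 385 = M_tri(3). ✓ Equality does not hold at z = 3 (the coefficients have mixed signs, so the terms do not all align in phase there).

M_tri(3) = 385; |p(3)| = 263; equality at z=3: no.


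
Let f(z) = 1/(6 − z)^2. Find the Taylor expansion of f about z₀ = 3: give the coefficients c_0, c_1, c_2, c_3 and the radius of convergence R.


Let w = z − z₀, so z = z₀ + w.
Then 6 − z = 6 − (z₀ + w) = (6 − z₀) − w = 3 − w.
f(z) = 1/(3 − w)^2 = (1/(3)^2) · (1 − w/(3))^{−2}.
By the binomial series (1−u)^{−2} = Σ_{n≥0} C(n+1, 1) u^n for |u|<1, with u = w/(3):
  c_n = C(n+1, 1) / (3)^(n+2).
  c_0 = 1/(3)^2 = 1/9.
  c_1 = 2/(3)^3 = 2/27.
  c_2 = 3/(3)^4 = 1/27.
  c_3 = 4/(3)^5 = 4/243.
The series is valid for |w/d| < 1, i.e. |z − z₀| < |d|.
Radius of convergence: R = |6 − z₀| = |3| = 3 (distance from z₀ to the singularity z = 6).

c_0 = 1/9, c_1 = 2/27, c_2 = 1/27, c_3 = 4/243; R = 3.


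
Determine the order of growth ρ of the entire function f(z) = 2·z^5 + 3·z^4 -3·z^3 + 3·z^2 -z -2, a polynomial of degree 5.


|f(z)| ≤ Σ|c_k|·r^k = O(r^5) as r → ∞. Polynomial growth is O(e^{r^ε}) for every ε > 0 (since r^5/e^{r^ε} → 0), so ρ ≤ ε for all ε > 0, i.e. ρ = 0. Every nonconstant polynomial has order 0.
Therefore ρ = 0.

Order ρ = 0.


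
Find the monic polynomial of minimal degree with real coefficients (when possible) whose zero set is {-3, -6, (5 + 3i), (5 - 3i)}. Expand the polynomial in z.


The polynomial is p(z) = ∏_{α ∈ S} (z − α), where S = {-3, -6, (5 + 3i), (5 - 3i)}.
Expanding the product yields: p(z) = z^4 -z^3 -38·z^2 + 126·z + 612.
Note conjugate pairs combine to real quadratics: (z − (5+3i))(z − (5−3i)) = z² − 10z + 34.
The resulting polynomial has degree 4 and real coefficients as required.

p(z) = z^4 -z^3 -38·z^2 + 126·z + 612.


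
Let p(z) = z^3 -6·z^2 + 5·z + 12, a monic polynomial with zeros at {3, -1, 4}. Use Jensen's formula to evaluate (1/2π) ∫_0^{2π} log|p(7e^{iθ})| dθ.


Zeros: -1, 3, 4; r = 7.
Inside |z| < r: -1, 3, 4. Outside (|z| ≥ r): ∅.
p(0) = 12, so log|p(0)| = log(12) = 2.4849.
Apply Jensen: I(r) = log|p(0)| + Σ_k log(r/|z_k|), summed over zeros inside |z| < r.
  log(r/|z_k|) for z_k = 3: log(7/3) = 0.8473
  log(r/|z_k|) for z_k = -1: log(7/1) = 1.9459
  log(r/|z_k|) for z_k = 4: log(7/4) = 0.5596
Sum over inside zeros: 3.3528.
I(r) = log|p(0)| + (inside sum) = 2.4849 + 3.3528 = 5.8377.
Closed form (all zeros inside, monic): I(r) = n·log(r) = 3·log(7) = 5.8377. ✓

I(r) ≈ 5.8377.


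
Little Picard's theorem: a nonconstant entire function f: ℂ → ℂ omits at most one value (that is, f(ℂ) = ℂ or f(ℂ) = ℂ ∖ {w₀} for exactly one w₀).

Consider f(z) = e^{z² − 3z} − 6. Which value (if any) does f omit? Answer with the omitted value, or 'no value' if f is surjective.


Little Picard bounds the complement of f(ℂ) to at most one point.
The exponent g(z) = z² − 3z is a nonconstant polynomial, hence surjective onto ℂ. So e^{g(z)} takes every value in {e^w : w ∈ ℂ} = ℂ ∖ {0}. Adding -6 shifts the range to ℂ ∖ {-6}. f omits exactly -6.

Omitted value: -6.


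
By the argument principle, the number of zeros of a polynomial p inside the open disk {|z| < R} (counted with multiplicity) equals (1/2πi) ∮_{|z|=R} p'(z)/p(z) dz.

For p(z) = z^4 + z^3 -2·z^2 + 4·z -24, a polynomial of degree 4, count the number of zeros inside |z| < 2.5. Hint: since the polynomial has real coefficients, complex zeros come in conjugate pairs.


The zeros of p are: (0 + 2i), (0 - 2i), -3, 2.
Their magnitudes are: 2, 2, 3, 2.
Zeros with |z| < R = 2.5: (0 + 2i), (0 - 2i), 2.
Count = 3.
By the argument principle, (1/2πi) ∮_{|z|=R} p'(z)/p(z) dz equals exactly this count.

Number of zeros inside |z| < 2.5: 3.


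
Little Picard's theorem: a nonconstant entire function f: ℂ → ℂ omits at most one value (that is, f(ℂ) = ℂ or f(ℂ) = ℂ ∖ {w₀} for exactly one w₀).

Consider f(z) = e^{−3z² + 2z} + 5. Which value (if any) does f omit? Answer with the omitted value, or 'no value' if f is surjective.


Little Picard bounds the complement of f(ℂ) to at most one point.
The exponent g(z) = −3z² + 2z is a nonconstant polynomial, hence surjective onto ℂ. So e^{g(z)} takes every value in {e^w : w ∈ ℂ} = ℂ ∖ {0}. Adding 5 shifts the range to ℂ ∖ {5}. f omits exactly 5.

Omitted value: 5.


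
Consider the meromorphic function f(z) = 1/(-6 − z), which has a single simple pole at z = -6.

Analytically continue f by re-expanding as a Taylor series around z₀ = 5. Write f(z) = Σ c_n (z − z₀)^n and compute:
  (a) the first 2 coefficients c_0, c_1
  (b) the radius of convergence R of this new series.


Let w = z − z₀, so z = z₀ + w.
Then -6 − z = -6 − (z₀ + w) = (-6 − z₀) − w = -11 − w.
f(z) = 1/(-11 − w) = (1/(-11)) · 1/(1 − w/(-11)) = Σ_{n≥0} w^n / (-11)^(n+1).
So c_n = 1/(-11)^(n+1):
  c_0 = 1/(-11)^1 = -1/11.
  c_1 = 1/(-11)^2 = 1/121.
The series is valid for |w/d| < 1, i.e. |z − z₀| < |d|.
Radius of convergence: R = |-6 − z₀| = |-11| = 11 (distance from z₀ to the singularity z = -6).

c_0 = -1/11, c_1 = 1/121; R = 11.


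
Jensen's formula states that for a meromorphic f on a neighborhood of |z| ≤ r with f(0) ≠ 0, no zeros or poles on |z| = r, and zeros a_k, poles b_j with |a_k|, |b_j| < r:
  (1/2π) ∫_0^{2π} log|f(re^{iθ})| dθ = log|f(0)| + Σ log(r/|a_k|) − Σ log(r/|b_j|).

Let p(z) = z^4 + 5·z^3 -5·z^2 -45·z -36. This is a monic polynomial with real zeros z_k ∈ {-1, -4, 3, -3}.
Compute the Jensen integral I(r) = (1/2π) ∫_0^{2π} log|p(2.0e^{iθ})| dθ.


Zeros: -4, -3, -1, 3; r = 2.0.
Inside |z| < r: -1. Outside (|z| ≥ r): -4, -3, 3.
p(0) = -36, so log|p(0)| = log(36) = 3.5835.
Apply Jensen: I(r) = log|p(0)| + Σ_k log(r/|z_k|), summed over zeros inside |z| < r.
  log(r/|z_k|) for z_k = -1: log(2.0/1) = 0.6931
  Outside zeros (-4, -3, 3) contribute nothing to the Jensen sum.
Sum over inside zeros: 0.6931.
I(r) = log|p(0)| + (inside sum) = 3.5835 + 0.6931 = 4.2767.
Note: since some zeros are outside |z| ≤ r, the simplified n·log(r) form does NOT apply — only the inside zeros contribute.

I(r) ≈ 4.2767.


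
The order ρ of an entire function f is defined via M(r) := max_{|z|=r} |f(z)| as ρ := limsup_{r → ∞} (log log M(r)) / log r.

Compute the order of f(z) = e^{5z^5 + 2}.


|e^{5z^5 + 2}| = e^{Re(5·z^5) + 2} ≤ e^{5|z|^5 + 2} = e^{5r^5 + 2} on |z| = r, so ρ ≤ 5. Choosing z on |z|=r so that 5·z^5 is real positive (always possible by picking arg z appropriately) gives |f(z)| = e^{5r^5 + 2}, matching the bound. The additive constant 2 does not affect log log M(r) ~ 5·log r. Hence ρ = 5.
Therefore ρ = 5.

Order ρ = 5.


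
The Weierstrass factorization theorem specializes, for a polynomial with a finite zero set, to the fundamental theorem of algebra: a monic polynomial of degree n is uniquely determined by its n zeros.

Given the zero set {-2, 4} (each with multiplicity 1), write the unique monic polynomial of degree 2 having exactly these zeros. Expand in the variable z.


The polynomial is p(z) = ∏_{α ∈ S} (z − α), where S = {-2, 4}.
Expanding the product yields: p(z) = z^2 -2·z -8.
The resulting polynomial has degree 2 and real coefficients as required.

p(z) = z^2 -2·z -8.


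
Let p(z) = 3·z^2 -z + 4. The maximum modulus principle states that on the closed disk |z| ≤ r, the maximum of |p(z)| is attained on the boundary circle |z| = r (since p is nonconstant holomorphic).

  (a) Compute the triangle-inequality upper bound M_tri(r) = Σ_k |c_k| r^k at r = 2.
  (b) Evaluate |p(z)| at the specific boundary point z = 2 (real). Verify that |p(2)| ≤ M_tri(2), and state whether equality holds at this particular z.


Coefficients: c_0 = 4, c_1 = -1, c_2 = 3. Radius r = 2.
Part (a). Triangle bound: M_tri(r) = Σ_k |c_k| r^k
  = |4|·2^0 + |-1|·2^1 + |3|·2^2
  = 4 + 2 + 12 = 18.
This bounds M(r) := max_{|z|=r} |p(z)| from above; equality holds iff all terms c_k z^k can be made to align in phase at a single z on |z|=r.
Part (b). At z = 2 (real, on the circle |z| = r):
  p(2) = (4)·2^0 + (-1)·2^1 + (3)·2^2 = 14.
  |p(2)| = 14.
Check: |p(2)| = 14 ≤ 18 = M_tri(2). ✓ Equality does not hold at z = 2 (the coefficients have mixed signs, so the terms do not all align in phase there).

M_tri(2) = 18; |p(2)| = 14; equality at z=2: no.


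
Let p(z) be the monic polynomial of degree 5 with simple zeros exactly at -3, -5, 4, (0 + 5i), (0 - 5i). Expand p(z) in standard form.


The polynomial is p(z) = ∏_{α ∈ S} (z − α), where S = {-3, -5, 4, (0 + 5i), (0 - 5i)}.
Expanding the product yields: p(z) = z^5 + 4·z^4 + 8·z^3 + 40·z^2 -425·z -1500.
Note conjugate pairs combine to real quadratics: (z − (0+5i))(z − (0−5i)) = z² + 25.
The resulting polynomial has degree 5 and real coefficients as required.

p(z) = z^5 + 4·z^4 + 8·z^3 + 40·z^2 -425·z -1500.


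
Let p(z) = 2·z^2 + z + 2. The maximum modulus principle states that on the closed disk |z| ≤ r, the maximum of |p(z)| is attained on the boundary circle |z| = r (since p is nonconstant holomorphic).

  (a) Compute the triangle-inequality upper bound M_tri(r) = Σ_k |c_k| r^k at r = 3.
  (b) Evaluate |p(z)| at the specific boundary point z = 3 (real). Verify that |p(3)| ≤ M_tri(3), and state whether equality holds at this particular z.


Coefficients: c_0 = 2, c_1 = 1, c_2 = 2. Radius r = 3.
Part (a). Triangle bound: M_tri(r) = Σ_k |c_k| r^k
  = |2|·3^0 + |1|·3^1 + |2|·3^2
  = 2 + 3 + 18 = 23.
This bounds M(r) := max_{|z|=r} |p(z)| from above; equality holds iff all terms c_k z^k can be made to align in phase at a single z on |z|=r.
Part (b). At z = 3 (real, on the circle |z| = r):
  p(3) = (2)·3^0 + (1)·3^1 + (2)·3^2 = 23.
  |p(3)| = 23.
Since all nonzero coefficients share the same sign, |p(3)| = 23 = M_tri(3); the triangle bound is attained at z = 3, so in fact M(r) = 23.

M_tri(3) = 23; |p(3)| = 23; equality at z=3: yes.


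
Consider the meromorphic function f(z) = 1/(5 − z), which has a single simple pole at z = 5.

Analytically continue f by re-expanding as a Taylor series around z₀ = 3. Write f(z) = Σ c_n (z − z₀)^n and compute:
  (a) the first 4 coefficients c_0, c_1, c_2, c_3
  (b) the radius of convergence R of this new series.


Let w = z − z₀, so z = z₀ + w.
Then 5 − z = 5 − (z₀ + w) = (5 − z₀) − w = 2 − w.
f(z) = 1/(2 − w) = (1/(2)) · 1/(1 − w/(2)) = Σ_{n≥0} w^n / (2)^(n+1).
So c_n = 1/(2)^(n+1):
  c_0 = 1/(2)^1 = 1/2.
  c_1 = 1/(2)^2 = 1/4.
  c_2 = 1/(2)^3 = 1/8.
  c_3 = 1/(2)^4 = 1/16.
The series is valid for |w/d| < 1, i.e. |z − z₀| < |d|.
Radius of convergence: R = |5 − z₀| = |2| = 2 (distance from z₀ to the singularity z = 5).

c_0 = 1/2, c_1 = 1/4, c_2 = 1/8, c_3 = 1/16; R = 2.


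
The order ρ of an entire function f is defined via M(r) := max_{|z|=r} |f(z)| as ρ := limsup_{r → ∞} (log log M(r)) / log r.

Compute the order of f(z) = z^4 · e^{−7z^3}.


M(r) = max_{|z|=r} |1|·|z|^4·|e^{−7z^3}| = 1·r^4 · e^{7r^3} (the factors attain their maxima compatibly on |z|=r). Then log M(r) = log 1 + 4·log r + 7r^3, dominated by the last term, so log log M(r) ~ 3·log r. The polynomial factor 1z^4 contributes only a log r term and does not affect the order. ρ = 3.
Therefore ρ = 3.

Order ρ = 3.


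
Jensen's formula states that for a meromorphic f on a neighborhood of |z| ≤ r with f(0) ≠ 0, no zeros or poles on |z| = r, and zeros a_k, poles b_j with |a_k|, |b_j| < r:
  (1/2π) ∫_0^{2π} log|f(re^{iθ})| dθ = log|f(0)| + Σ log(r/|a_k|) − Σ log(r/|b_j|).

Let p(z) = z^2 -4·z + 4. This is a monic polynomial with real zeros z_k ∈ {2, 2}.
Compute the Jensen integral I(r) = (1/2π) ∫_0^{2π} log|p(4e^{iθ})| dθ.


Zeros: 2, 2; r = 4.
Inside |z| < r: 2, 2. Outside (|z| ≥ r): ∅.
p(0) = 4, so log|p(0)| = log(4) = 1.3863.
Apply Jensen: I(r) = log|p(0)| + Σ_k log(r/|z_k|), summed over zeros inside |z| < r.
  log(r/|z_k|) for z_k = 2: log(4/2) = 0.6931
  log(r/|z_k|) for z_k = 2: log(4/2) = 0.6931
Sum over inside zeros: 1.3863.
I(r) = log|p(0)| + (inside sum) = 1.3863 + 1.3863 = 2.7726.
Closed form (all zeros inside, monic): I(r) = n·log(r) = 2·log(4) = 2.7726. ✓

I(r) ≈ 2.7726.


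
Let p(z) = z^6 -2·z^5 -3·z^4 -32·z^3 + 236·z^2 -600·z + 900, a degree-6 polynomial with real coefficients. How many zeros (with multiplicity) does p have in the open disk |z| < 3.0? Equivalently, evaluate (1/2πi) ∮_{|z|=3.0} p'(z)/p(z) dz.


The zeros of p are: (3 + 1i), (3 - 1i), (-3 + 3i), (-3 - 3i), (1 + 2i), (1 - 2i).
Their magnitudes are: 3.162, 3.162, 4.243, 4.243, 2.236, 2.236.
Zeros with |z| < R = 3.0: (1 + 2i), (1 - 2i).
Count = 2.
By the argument principle, (1/2πi) ∮_{|z|=R} p'(z)/p(z) dz equals exactly this count.

Number of zeros inside |z| < 3.0: 2.


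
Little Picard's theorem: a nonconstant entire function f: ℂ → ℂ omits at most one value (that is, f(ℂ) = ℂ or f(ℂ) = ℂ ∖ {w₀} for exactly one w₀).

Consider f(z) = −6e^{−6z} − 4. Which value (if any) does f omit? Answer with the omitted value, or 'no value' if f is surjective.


Little Picard bounds the complement of f(ℂ) to at most one point.
e^{−6z} is never zero on ℂ, so -6·e^{−6z} takes every value in ℂ ∖ {0}. Adding -4 shifts the range to ℂ ∖ {-4}. Thus f omits exactly the value -4.

Omitted value: -4.


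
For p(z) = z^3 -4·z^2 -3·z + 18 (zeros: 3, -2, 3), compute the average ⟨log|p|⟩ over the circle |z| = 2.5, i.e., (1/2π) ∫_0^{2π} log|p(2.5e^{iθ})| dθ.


Zeros: -2, 3, 3; r = 2.5.
Inside |z| < r: -2. Outside (|z| ≥ r): 3, 3.
p(0) = 18, so log|p(0)| = log(18) = 2.8904.
Apply Jensen: I(r) = log|p(0)| + Σ_k log(r/|z_k|), summed over zeros inside |z| < r.
  log(r/|z_k|) for z_k = -2: log(2.5/2) = 0.2231
  Outside zeros (3, 3) contribute nothing to the Jensen sum.
Sum over inside zeros: 0.2231.
I(r) = log|p(0)| + (inside sum) = 2.8904 + 0.2231 = 3.1135.
Note: since some zeros are outside |z| ≤ r, the simplified n·log(r) form does NOT apply — only the inside zeros contribute.

I(r) ≈ 3.1135.


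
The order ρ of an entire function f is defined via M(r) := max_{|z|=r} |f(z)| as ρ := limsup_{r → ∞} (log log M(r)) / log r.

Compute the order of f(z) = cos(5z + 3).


cos(w) is a linear combination of e^{iw} and e^{−iw} (or e^w, e^{−w} in the hyperbolic case), so |cos(w)| ≤ e^{|w|}. With w = 5z + 3, |w| ≤ 5|z| + 3 = 5r + 3 on |z| = r, giving M(r) ≤ e^{5r + 3}, so ρ ≤ 1. On a suitable ray (z = it for sin/cos; z = t for sinh/cosh, t real → ∞), |cos(5z + 3)| grows like e^{5|t|}/2, so ρ ≥ 1. Hence ρ = 1.
Therefore ρ = 1.

Order ρ = 1.


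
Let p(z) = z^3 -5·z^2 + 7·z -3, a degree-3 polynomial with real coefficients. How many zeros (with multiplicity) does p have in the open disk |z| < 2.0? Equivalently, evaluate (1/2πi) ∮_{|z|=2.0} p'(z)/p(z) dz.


The zeros of p are: 3, 1, 1.
Their magnitudes are: 3, 1, 1.
Zeros with |z| < R = 2.0: 1, 1.
Count = 2.
By the argument principle, (1/2πi) ∮_{|z|=R} p'(z)/p(z) dz equals exactly this count.

Number of zeros inside |z| < 2.0: 2.


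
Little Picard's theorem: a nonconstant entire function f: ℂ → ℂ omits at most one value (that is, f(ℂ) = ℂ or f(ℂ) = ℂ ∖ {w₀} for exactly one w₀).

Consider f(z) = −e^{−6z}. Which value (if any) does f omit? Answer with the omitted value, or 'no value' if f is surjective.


Little Picard bounds the complement of f(ℂ) to at most one point.
e^{−6z} is never zero on ℂ, so -1·e^{−6z} takes every value in ℂ ∖ {0}. Adding 0 shifts the range to ℂ ∖ {0}. Thus f omits exactly the value 0.

Omitted value: 0.


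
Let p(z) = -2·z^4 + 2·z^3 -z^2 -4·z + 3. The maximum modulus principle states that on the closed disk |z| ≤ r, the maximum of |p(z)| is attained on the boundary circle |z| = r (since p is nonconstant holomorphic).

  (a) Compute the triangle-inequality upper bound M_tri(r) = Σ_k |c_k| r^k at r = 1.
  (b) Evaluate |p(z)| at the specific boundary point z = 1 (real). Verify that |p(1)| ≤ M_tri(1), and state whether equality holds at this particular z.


Coefficients: c_0 = 3, c_1 = -4, c_2 = -1, c_3 = 2, c_4 = -2. Radius r = 1.
Part (a). Triangle bound: M_tri(r) = Σ_k |c_k| r^k
  = |3|·1^0 + |-4|·1^1 + |-1|·1^2 + |2|·1^3 + |-2|·1^4
  = 3 + 4 + 1 + 2 + 2 = 12.
This bounds M(r) := max_{|z|=r} |p(z)| from above; equality holds iff all terms c_k z^k can be made to align in phase at a single z on |z|=r.
Part (b). At z = 1 (real, on the circle |z| = r):
  p(1) = (3)·1^0 + (-4)·1^1 + (-1)·1^2 + (2)·1^3 + (-2)·1^4 = -2.
  |p(1)| = 2.
Check: |p(1)| = 2 ≤ 12 = M_tri(1). ✓ Equality does not hold at z = 1 (the coefficients have mixed signs, so the terms do not all align in phase there).

M_tri(1) = 12; |p(1)| = 2; equality at z=1: no.


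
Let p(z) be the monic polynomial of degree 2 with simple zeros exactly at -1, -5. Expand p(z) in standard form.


The polynomial is p(z) = ∏_{α ∈ S} (z − α), where S = {-1, -5}.
Expanding the product yields: p(z) = z^2 + 6·z + 5.
The resulting polynomial has degree 2 and real coefficients as required.

p(z) = z^2 + 6·z + 5.


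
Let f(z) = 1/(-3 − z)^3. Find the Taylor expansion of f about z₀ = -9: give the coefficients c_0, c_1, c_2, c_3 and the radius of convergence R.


Let w = z − z₀, so z = z₀ + w.
Then -3 − z = -3 − (z₀ + w) = (-3 − z₀) − w = 6 − w.
f(z) = 1/(6 − w)^3 = (1/(6)^3) · (1 − w/(6))^{−3}.
By the binomial series (1−u)^{−3} = Σ_{n≥0} C(n+2, 2) u^n for |u|<1, with u = w/(6):
  c_n = C(n+2, 2) / (6)^(n+3).
  c_0 = 1/(6)^3 = 1/216.
  c_1 = 3/(6)^4 = 1/432.
  c_2 = 6/(6)^5 = 1/1296.
  c_3 = 10/(6)^6 = 5/23328.
The series is valid for |w/d| < 1, i.e. |z − z₀| < |d|.
Radius of convergence: R = |-3 − z₀| = |6| = 6 (distance from z₀ to the singularity z = -3).

c_0 = 1/216, c_1 = 1/432, c_2 = 1/1296, c_3 = 5/23328; R = 6.


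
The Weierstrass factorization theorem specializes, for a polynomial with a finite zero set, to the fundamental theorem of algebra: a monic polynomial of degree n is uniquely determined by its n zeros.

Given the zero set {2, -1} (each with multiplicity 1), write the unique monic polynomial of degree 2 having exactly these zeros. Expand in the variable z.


The polynomial is p(z) = ∏_{α ∈ S} (z − α), where S = {2, -1}.
Expanding the product yields: p(z) = z^2 -z -2.
The resulting polynomial has degree 2 and real coefficients as required.

p(z) = z^2 -z -2.


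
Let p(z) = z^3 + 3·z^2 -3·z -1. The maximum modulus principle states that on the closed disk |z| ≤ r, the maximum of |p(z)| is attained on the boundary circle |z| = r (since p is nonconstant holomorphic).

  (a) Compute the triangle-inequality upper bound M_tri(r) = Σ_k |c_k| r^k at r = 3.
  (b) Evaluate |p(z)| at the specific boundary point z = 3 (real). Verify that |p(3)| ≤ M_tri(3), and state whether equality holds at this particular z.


Coefficients: c_0 = -1, c_1 = -3, c_2 = 3, c_3 = 1. Radius r = 3.
Part (a). Triangle bound: M_tri(r) = Σ_k |c_k| r^k
  = |-1|·3^0 + |-3|·3^1 + |3|·3^2 + |1|·3^3
  = 1 + 9 + 27 + 27 = 64.
This bounds M(r) := max_{|z|=r} |p(z)| from above; equality holds iff all terms c_k z^k can be made to align in phase at a single z on |z|=r.
Part (b). At z = 3 (real, on the circle |z| = r):
  p(3) = (-1)·3^0 + (-3)·3^1 + (3)·3^2 + (1)·3^3 = 44.
  |p(3)| = 44.
Check: |p(3)| = 44 ≤ 64 = M_tri(3). ✓ Equality does not hold at z = 3 (the coefficients have mixed signs, so the terms do not all align in phase there).

M_tri(3) = 64; |p(3)| = 44; equality at z=3: no.


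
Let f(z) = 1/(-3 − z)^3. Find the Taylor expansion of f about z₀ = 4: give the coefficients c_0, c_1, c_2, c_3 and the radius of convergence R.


Let w = z − z₀, so z = z₀ + w.
Then -3 − z = -3 − (z₀ + w) = (-3 − z₀) − w = -7 − w.
f(z) = 1/(-7 − w)^3 = (1/(-7)^3) · (1 − w/(-7))^{−3}.
By the binomial series (1−u)^{−3} = Σ_{n≥0} C(n+2, 2) u^n for |u|<1, with u = w/(-7):
  c_n = C(n+2, 2) / (-7)^(n+3).
  c_0 = 1/(-7)^3 = -1/343.
  c_1 = 3/(-7)^4 = 3/2401.
  c_2 = 6/(-7)^5 = -6/16807.
  c_3 = 10/(-7)^6 = 10/117649.
The series is valid for |w/d| < 1, i.e. |z − z₀| < |d|.
Radius of convergence: R = |-3 − z₀| = |-7| = 7 (distance from z₀ to the singularity z = -3).

c_0 = -1/343, c_1 = 3/2401, c_2 = -6/16807, c_3 = 10/117649; R = 7.


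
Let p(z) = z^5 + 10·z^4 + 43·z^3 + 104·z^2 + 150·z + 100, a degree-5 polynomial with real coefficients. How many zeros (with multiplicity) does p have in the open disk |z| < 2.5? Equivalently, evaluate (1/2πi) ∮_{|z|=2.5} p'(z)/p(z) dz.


The zeros of p are: (-1 + 2i), (-1 - 2i), -2, (-3 + 1i), (-3 - 1i).
Their magnitudes are: 2.236, 2.236, 2, 3.162, 3.162.
Zeros with |z| < R = 2.5: (-1 + 2i), (-1 - 2i), -2.
Count = 3.
By the argument principle, (1/2πi) ∮_{|z|=R} p'(z)/p(z) dz equals exactly this count.

Number of zeros inside |z| < 2.5: 3.


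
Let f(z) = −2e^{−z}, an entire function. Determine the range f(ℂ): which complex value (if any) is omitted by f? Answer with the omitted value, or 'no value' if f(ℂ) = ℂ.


Little Picard bounds the complement of f(ℂ) to at most one point.
e^{−z} is never zero on ℂ, so -2·e^{−z} takes every value in ℂ ∖ {0}. Adding 0 shifts the range to ℂ ∖ {0}. Thus f omits exactly the value 0.

Omitted value: 0.


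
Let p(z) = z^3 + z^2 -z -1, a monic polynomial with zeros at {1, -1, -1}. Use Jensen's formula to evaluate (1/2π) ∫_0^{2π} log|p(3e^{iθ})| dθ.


Zeros: -1, -1, 1; r = 3.
Inside |z| < r: -1, -1, 1. Outside (|z| ≥ r): ∅.
p(0) = -1, so log|p(0)| = log(1) = 0.0000.
Apply Jensen: I(r) = log|p(0)| + Σ_k log(r/|z_k|), summed over zeros inside |z| < r.
  log(r/|z_k|) for z_k = 1: log(3/1) = 1.0986
  log(r/|z_k|) for z_k = -1: log(3/1) = 1.0986
  log(r/|z_k|) for z_k = -1: log(3/1) = 1.0986
Sum over inside zeros: 3.2958.
I(r) = log|p(0)| + (inside sum) = 0.0000 + 3.2958 = 3.2958.
Closed form (all zeros inside, monic): I(r) = n·log(r) = 3·log(3) = 3.2958. ✓

I(r) ≈ 3.2958.


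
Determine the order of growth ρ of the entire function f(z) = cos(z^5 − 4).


Write cos(w) = (e^{iw} ± e^{−iw})/(2 or 2i), so |cos(w)| ≤ e^{|w|}. With w = z^5 − 4, |w| ≤ 1r^5 + 4 on |z|=r, giving M(r) ≤ e^{1r^5 + 4} and ρ ≤ 5. For the lower bound, choose z on |z|=r with 1z^5 purely imaginary of modulus 1r^5; then |cos(z^5 − 4)| grows like e^{1r^5}/2, so ρ ≥ 5. Hence ρ = 5.
Therefore ρ = 5.

Order ρ = 5.


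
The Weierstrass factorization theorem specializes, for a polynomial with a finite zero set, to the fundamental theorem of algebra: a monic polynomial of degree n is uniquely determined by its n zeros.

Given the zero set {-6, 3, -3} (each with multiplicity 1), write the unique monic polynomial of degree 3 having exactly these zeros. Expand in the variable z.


The polynomial is p(z) = ∏_{α ∈ S} (z − α), where S = {-6, 3, -3}.
Expanding the product yields: p(z) = z^3 + 6·z^2 -9·z -54.
The resulting polynomial has degree 3 and real coefficients as required.

p(z) = z^3 + 6·z^2 -9·z -54.


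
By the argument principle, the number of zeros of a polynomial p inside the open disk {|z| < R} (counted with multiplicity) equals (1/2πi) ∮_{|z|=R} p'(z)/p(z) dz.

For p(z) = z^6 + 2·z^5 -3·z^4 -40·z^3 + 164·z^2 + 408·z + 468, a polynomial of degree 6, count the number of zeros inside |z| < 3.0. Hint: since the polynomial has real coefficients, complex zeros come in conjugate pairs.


The zeros of p are: (-3 + 3i), (-3 - 3i), (-1 + 1i), (-1 - 1i), (3 + 2i), (3 - 2i).
Their magnitudes are: 4.243, 4.243, 1.414, 1.414, 3.606, 3.606.
Zeros with |z| < R = 3.0: (-1 + 1i), (-1 - 1i).
Count = 2.
By the argument principle, (1/2πi) ∮_{|z|=R} p'(z)/p(z) dz equals exactly this count.

Number of zeros inside |z| < 3.0: 2.


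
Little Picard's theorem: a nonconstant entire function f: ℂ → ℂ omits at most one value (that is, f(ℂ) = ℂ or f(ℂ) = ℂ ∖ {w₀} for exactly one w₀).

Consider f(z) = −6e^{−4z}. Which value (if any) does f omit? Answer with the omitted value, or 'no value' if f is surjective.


Little Picard bounds the complement of f(ℂ) to at most one point.
e^{−4z} is never zero on ℂ, so -6·e^{−4z} takes every value in ℂ ∖ {0}. Adding 0 shifts the range to ℂ ∖ {0}. Thus f omits exactly the value 0.

Omitted value: 0.


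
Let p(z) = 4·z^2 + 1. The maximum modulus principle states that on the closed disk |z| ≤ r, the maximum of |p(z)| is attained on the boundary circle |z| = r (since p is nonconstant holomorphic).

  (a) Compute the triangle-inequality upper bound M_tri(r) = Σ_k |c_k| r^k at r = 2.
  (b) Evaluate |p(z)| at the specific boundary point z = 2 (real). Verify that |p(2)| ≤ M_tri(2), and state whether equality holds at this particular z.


Coefficients: c_0 = 1, c_1 = 0, c_2 = 4. Radius r = 2.
Part (a). Triangle bound: M_tri(r) = Σ_k |c_k| r^k
  = |1|·2^0 + |0|·2^1 + |4|·2^2
  = 1 + 0 + 16 = 17.
This bounds M(r) := max_{|z|=r} |p(z)| from above; equality holds iff all terms c_k z^k can be made to align in phase at a single z on |z|=r.
Part (b). At z = 2 (real, on the circle |z| = r):
  p(2) = (1)·2^0 + (0)·2^1 + (4)·2^2 = 17.
  |p(2)| = 17.
Since all nonzero coefficients share the same sign, |p(2)| = 17 = M_tri(2); the triangle bound is attained at z = 2, so in fact M(r) = 17.

M_tri(2) = 17; |p(2)| = 17; equality at z=2: yes.


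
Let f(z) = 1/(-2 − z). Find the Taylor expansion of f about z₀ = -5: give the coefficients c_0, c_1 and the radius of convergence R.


Let w = z − z₀, so z = z₀ + w.
Then -2 − z = -2 − (z₀ + w) = (-2 − z₀) − w = 3 − w.
f(z) = 1/(3 − w) = (1/(3)) · 1/(1 − w/(3)) = Σ_{n≥0} w^n / (3)^(n+1).
So c_n = 1/(3)^(n+1):
  c_0 = 1/(3)^1 = 1/3.
  c_1 = 1/(3)^2 = 1/9.
The series is valid for |w/d| < 1, i.e. |z − z₀| < |d|.
Radius of convergence: R = |-2 − z₀| = |3| = 3 (distance from z₀ to the singularity z = -2).

c_0 = 1/3, c_1 = 1/9; R = 3.


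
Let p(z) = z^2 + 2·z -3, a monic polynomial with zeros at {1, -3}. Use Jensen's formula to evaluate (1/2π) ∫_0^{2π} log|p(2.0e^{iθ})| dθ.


Zeros: -3, 1; r = 2.0.
Inside |z| < r: 1. Outside (|z| ≥ r): -3.
p(0) = -3, so log|p(0)| = log(3) = 1.0986.
Apply Jensen: I(r) = log|p(0)| + Σ_k log(r/|z_k|), summed over zeros inside |z| < r.
  log(r/|z_k|) for z_k = 1: log(2.0/1) = 0.6931
  Outside zeros (-3) contribute nothing to the Jensen sum.
Sum over inside zeros: 0.6931.
I(r) = log|p(0)| + (inside sum) = 1.0986 + 0.6931 = 1.7918.
Note: since some zeros are outside |z| ≤ r, the simplified n·log(r) form does NOT apply — only the inside zeros contribute.

I(r) ≈ 1.7918.


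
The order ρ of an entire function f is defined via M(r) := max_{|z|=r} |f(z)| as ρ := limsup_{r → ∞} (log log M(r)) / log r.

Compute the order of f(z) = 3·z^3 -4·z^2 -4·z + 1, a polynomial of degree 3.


|f(z)| ≤ Σ|c_k|·r^k = O(r^3) as r → ∞. Polynomial growth is O(e^{r^ε}) for every ε > 0 (since r^3/e^{r^ε} → 0), so ρ ≤ ε for all ε > 0, i.e. ρ = 0. Every nonconstant polynomial has order 0.
Therefore ρ = 0.

Order ρ = 0.


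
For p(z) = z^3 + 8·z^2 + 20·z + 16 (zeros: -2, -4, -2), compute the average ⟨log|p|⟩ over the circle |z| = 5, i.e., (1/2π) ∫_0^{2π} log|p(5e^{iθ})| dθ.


Zeros: -4, -2, -2; r = 5.
Inside |z| < r: -4, -2, -2. Outside (|z| ≥ r): ∅.
p(0) = 16, so log|p(0)| = log(16) = 2.7726.
Apply Jensen: I(r) = log|p(0)| + Σ_k log(r/|z_k|), summed over zeros inside |z| < r.
  log(r/|z_k|) for z_k = -2: log(5/2) = 0.9163
  log(r/|z_k|) for z_k = -4: log(5/4) = 0.2231
  log(r/|z_k|) for z_k = -2: log(5/2) = 0.9163
Sum over inside zeros: 2.0557.
I(r) = log|p(0)| + (inside sum) = 2.7726 + 2.0557 = 4.8283.
Closed form (all zeros inside, monic): I(r) = n·log(r) = 3·log(5) = 4.8283. ✓

I(r) ≈ 4.8283.


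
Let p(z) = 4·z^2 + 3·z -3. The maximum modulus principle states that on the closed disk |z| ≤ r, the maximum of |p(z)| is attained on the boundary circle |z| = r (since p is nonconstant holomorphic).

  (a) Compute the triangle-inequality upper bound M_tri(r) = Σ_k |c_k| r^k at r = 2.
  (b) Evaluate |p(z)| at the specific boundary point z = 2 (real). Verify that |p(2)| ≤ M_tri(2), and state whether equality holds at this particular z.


Coefficients: c_0 = -3, c_1 = 3, c_2 = 4. Radius r = 2.
Part (a). Triangle bound: M_tri(r) = Σ_k |c_k| r^k
  = |-3|·2^0 + |3|·2^1 + |4|·2^2
  = 3 + 6 + 16 = 25.
This bounds M(r) := max_{|z|=r} |p(z)| from above; equality holds iff all terms c_k z^k can be made to align in phase at a single z on |z|=r.
Part (b). At z = 2 (real, on the circle |z| = r):
  p(2) = (-3)·2^0 + (3)·2^1 + (4)·2^2 = 19.
  |p(2)| = 19.
Check: |p(2)| = 19 ≤ 25 = M_tri(2). ✓ Equality does not hold at z = 2 (the coefficients have mixed signs, so the terms do not all align in phase there).

M_tri(2) = 25; |p(2)| = 19; equality at z=2: no.


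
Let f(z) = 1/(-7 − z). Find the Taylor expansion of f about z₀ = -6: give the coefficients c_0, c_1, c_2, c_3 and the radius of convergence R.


Let w = z − z₀, so z = z₀ + w.
Then -7 − z = -7 − (z₀ + w) = (-7 − z₀) − w = -1 − w.
f(z) = 1/(-1 − w) = (1/(-1)) · 1/(1 − w/(-1)) = Σ_{n≥0} w^n / (-1)^(n+1).
So c_n = 1/(-1)^(n+1):
  c_0 = 1/(-1)^1 = -1.
  c_1 = 1/(-1)^2 = 1.
  c_2 = 1/(-1)^3 = -1.
  c_3 = 1/(-1)^4 = 1.
The series is valid for |w/d| < 1, i.e. |z − z₀| < |d|.
Radius of convergence: R = |-7 − z₀| = |-1| = 1 (distance from z₀ to the singularity z = -7).

c_0 = -1, c_1 = 1, c_2 = -1, c_3 = 1; R = 1.


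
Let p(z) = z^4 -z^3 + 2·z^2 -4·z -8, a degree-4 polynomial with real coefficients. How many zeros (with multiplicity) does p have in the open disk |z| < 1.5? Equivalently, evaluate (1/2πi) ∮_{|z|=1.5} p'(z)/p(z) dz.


The zeros of p are: -1, (0 + 2i), (0 - 2i), 2.
Their magnitudes are: 1, 2, 2, 2.
Zeros with |z| < R = 1.5: -1.
Count = 1.
By the argument principle, (1/2πi) ∮_{|z|=R} p'(z)/p(z) dz equals exactly this count.

Number of zeros inside |z| < 1.5: 1.


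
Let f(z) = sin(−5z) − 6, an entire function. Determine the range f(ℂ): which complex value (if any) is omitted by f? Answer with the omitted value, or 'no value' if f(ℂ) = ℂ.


Little Picard bounds the complement of f(ℂ) to at most one point.
sin is entire and surjective onto ℂ: for every w ∈ ℂ, sin(ζ) = w has a solution ζ ∈ ℂ (e.g., via the complex inverse arcsin). With ζ = −5z this gives z = ζ/(-5). Then 1·sin(−5z) takes every value in 1·ℂ = ℂ, and adding -6 is a bijection of ℂ. So f is surjective and omits no value. (Note: only on the real line is sin bounded by [−1, 1].)

Omitted value: no value.


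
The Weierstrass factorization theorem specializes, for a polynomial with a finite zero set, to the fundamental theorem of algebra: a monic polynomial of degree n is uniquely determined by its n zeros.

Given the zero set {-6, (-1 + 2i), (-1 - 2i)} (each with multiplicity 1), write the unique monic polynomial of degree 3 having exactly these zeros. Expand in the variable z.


The polynomial is p(z) = ∏_{α ∈ S} (z − α), where S = {-6, (-1 + 2i), (-1 - 2i)}.
Expanding the product yields: p(z) = z^3 + 8·z^2 + 17·z + 30.
Note conjugate pairs combine to real quadratics: (z − (-1+2i))(z − (-1−2i)) = z² + 2z + 5.
The resulting polynomial has degree 3 and real coefficients as required.

p(z) = z^3 + 8·z^2 + 17·z + 30.


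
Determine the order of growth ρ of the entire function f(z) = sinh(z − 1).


sinh(w) is a linear combination of e^{iw} and e^{−iw} (or e^w, e^{−w} in the hyperbolic case), so |sinh(w)| ≤ e^{|w|}. With w = z − 1, |w| ≤ 1|z| + 1 = 1r + 1 on |z| = r, giving M(r) ≤ e^{1r + 1}, so ρ ≤ 1. On a suitable ray (z = it for sin/cos; z = t for sinh/cosh, t real → ∞), |sinh(z − 1)| grows like e^{1|t|}/2, so ρ ≥ 1. Hence ρ = 1.
Therefore ρ = 1.

Order ρ = 1.


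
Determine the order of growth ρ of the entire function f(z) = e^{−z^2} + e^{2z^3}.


Each summand is entire of order 2 and 3 respectively (as in the single-exponential case). The order of a sum is at most the max of the orders, so ρ ≤ 3. For the lower bound: on |z|=r choose arg z so that 2z^3 is real positive; then |e^{2z^3}| = e^{2r^3} while |e^{-1z^2}| ≤ e^{1r^2} = o(e^{2r^3}). So |f| ≥ e^{2r^3}(1 − o(1)) and ρ ≥ 3. Hence ρ = max(2, 3) = 3.
Therefore ρ = 3.

Order ρ = 3.


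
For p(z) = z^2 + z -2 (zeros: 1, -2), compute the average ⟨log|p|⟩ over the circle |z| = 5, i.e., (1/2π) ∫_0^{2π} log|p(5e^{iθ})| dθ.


Zeros: -2, 1; r = 5.
Inside |z| < r: -2, 1. Outside (|z| ≥ r): ∅.
p(0) = -2, so log|p(0)| = log(2) = 0.6931.
Apply Jensen: I(r) = log|p(0)| + Σ_k log(r/|z_k|), summed over zeros inside |z| < r.
  log(r/|z_k|) for z_k = 1: log(5/1) = 1.6094
  log(r/|z_k|) for z_k = -2: log(5/2) = 0.9163
Sum over inside zeros: 2.5257.
I(r) = log|p(0)| + (inside sum) = 0.6931 + 2.5257 = 3.2189.
Closed form (all zeros inside, monic): I(r) = n·log(r) = 2·log(5) = 3.2189. ✓

I(r) ≈ 3.2189.


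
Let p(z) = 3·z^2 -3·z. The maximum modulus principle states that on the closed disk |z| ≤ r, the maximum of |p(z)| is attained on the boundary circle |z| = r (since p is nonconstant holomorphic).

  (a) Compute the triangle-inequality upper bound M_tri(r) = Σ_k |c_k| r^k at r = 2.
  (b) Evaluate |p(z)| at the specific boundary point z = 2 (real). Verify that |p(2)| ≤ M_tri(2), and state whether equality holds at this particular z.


Coefficients: c_0 = 0, c_1 = -3, c_2 = 3. Radius r = 2.
Part (a). Triangle bound: M_tri(r) = Σ_k |c_k| r^k
  = |0|·2^0 + |-3|·2^1 + |3|·2^2
  = 0 + 6 + 12 = 18.
This bounds M(r) := max_{|z|=r} |p(z)| from above; equality holds iff all terms c_k z^k can be made to align in phase at a single z on |z|=r.
Part (b). At z = 2 (real, on the circle |z| = r):
  p(2) = (0)·2^0 + (-3)·2^1 + (3)·2^2 = 6.
  |p(2)| = 6.
Check: |p(2)| = 6 ≤ 18 = M_tri(2). ✓ Equality does not hold at z = 2 (the coefficients have mixed signs, so the terms do not all align in phase there).

M_tri(2) = 18; |p(2)| = 6; equality at z=2: no.


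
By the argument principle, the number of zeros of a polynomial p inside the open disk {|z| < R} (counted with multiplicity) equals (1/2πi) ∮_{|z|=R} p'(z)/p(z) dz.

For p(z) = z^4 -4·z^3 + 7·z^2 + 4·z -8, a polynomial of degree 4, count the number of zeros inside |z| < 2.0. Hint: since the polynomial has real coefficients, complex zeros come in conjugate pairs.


The zeros of p are: 1, (2 + 2i), (2 - 2i), -1.
Their magnitudes are: 1, 2.828, 2.828, 1.
Zeros with |z| < R = 2.0: 1, -1.
Count = 2.
By the argument principle, (1/2πi) ∮_{|z|=R} p'(z)/p(z) dz equals exactly this count.

Number of zeros inside |z| < 2.0: 2.


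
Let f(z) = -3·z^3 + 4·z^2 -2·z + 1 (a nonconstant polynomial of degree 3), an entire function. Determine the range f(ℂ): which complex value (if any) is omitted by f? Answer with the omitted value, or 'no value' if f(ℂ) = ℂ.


Little Picard bounds the complement of f(ℂ) to at most one point.
For every w ∈ ℂ, the equation p(z) − w = 0 is a nonconstant polynomial in z and hence has at least one root by the fundamental theorem of algebra. So p is surjective onto ℂ, omitting no value.

Omitted value: no value.


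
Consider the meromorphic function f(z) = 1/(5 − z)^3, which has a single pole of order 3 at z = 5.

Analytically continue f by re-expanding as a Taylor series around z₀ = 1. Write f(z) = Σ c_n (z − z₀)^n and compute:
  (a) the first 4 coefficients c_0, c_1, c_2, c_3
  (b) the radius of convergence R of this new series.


Let w = z − z₀, so z = z₀ + w.
Then 5 − z = 5 − (z₀ + w) = (5 − z₀) − w = 4 − w.
f(z) = 1/(4 − w)^3 = (1/(4)^3) · (1 − w/(4))^{−3}.
By the binomial series (1−u)^{−3} = Σ_{n≥0} C(n+2, 2) u^n for |u|<1, with u = w/(4):
  c_n = C(n+2, 2) / (4)^(n+3).
  c_0 = 1/(4)^3 = 1/64.
  c_1 = 3/(4)^4 = 3/256.
  c_2 = 6/(4)^5 = 3/512.
  c_3 = 10/(4)^6 = 5/2048.
The series is valid for |w/d| < 1, i.e. |z − z₀| < |d|.
Radius of convergence: R = |5 − z₀| = |4| = 4 (distance from z₀ to the singularity z = 5).

c_0 = 1/64, c_1 = 3/256, c_2 = 3/512, c_3 = 5/2048; R = 4.


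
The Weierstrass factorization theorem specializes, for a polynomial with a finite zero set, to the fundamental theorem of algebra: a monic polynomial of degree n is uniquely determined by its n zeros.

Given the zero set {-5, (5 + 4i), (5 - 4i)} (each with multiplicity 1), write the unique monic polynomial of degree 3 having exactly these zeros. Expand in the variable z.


The polynomial is p(z) = ∏_{α ∈ S} (z − α), where S = {-5, (5 + 4i), (5 - 4i)}.
Expanding the product yields: p(z) = z^3 -5·z^2 -9·z + 205.
Note conjugate pairs combine to real quadratics: (z − (5+4i))(z − (5−4i)) = z² − 10z + 41.
The resulting polynomial has degree 3 and real coefficients as required.

p(z) = z^3 -5·z^2 -9·z + 205.


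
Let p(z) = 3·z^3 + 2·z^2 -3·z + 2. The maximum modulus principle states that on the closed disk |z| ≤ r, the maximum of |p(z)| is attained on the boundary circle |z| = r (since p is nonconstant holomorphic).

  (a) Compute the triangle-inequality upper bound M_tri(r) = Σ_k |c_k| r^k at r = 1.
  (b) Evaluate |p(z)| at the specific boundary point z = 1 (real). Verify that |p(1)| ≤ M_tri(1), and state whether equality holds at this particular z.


Coefficients: c_0 = 2, c_1 = -3, c_2 = 2, c_3 = 3. Radius r = 1.
Part (a). Triangle bound: M_tri(r) = Σ_k |c_k| r^k
  = |2|·1^0 + |-3|·1^1 + |2|·1^2 + |3|·1^3
  = 2 + 3 + 2 + 3 = 10.
This bounds M(r) := max_{|z|=r} |p(z)| from above; equality holds iff all terms c_k z^k can be made to align in phase at a single z on |z|=r.
Part (b). At z = 1 (real, on the circle |z| = r):
  p(1) = (2)·1^0 + (-3)·1^1 + (2)·1^2 + (3)·1^3 = 4.
  |p(1)| = 4.
Check: |p(1)| = 4 ≤ 10 = M_tri(1). ✓ Equality does not hold at z = 1 (the coefficients have mixed signs, so the terms do not all align in phase there).

M_tri(1) = 10; |p(1)| = 4; equality at z=1: no.


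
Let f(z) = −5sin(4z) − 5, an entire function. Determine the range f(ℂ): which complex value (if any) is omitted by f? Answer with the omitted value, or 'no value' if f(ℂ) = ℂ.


Little Picard bounds the complement of f(ℂ) to at most one point.
sin is entire and surjective onto ℂ: for every w ∈ ℂ, sin(ζ) = w has a solution ζ ∈ ℂ (e.g., via the complex inverse arcsin). With ζ = 4z this gives z = ζ/(4). Then -5·sin(4z) takes every value in -5·ℂ = ℂ, and adding -5 is a bijection of ℂ. So f is surjective and omits no value. (Note: only on the real line is sin bounded by [−1, 1].)

Omitted value: no value.


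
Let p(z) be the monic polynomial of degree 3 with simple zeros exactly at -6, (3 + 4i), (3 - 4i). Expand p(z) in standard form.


The polynomial is p(z) = ∏_{α ∈ S} (z − α), where S = {-6, (3 + 4i), (3 - 4i)}.
Expanding the product yields: p(z) = z^3 -11·z + 150.
Note conjugate pairs combine to real quadratics: (z − (3+4i))(z − (3−4i)) = z² − 6z + 25.
The resulting polynomial has degree 3 and real coefficients as required.

p(z) = z^3 -11·z + 150.
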